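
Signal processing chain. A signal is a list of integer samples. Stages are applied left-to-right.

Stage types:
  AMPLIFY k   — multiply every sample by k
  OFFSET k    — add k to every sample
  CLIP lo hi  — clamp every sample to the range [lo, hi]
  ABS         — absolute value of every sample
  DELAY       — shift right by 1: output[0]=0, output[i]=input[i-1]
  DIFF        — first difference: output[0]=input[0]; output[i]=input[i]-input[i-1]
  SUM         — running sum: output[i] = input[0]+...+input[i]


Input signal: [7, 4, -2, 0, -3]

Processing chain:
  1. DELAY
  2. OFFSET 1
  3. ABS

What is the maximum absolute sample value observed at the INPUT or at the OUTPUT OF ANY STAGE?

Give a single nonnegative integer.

Answer: 8

Derivation:
Input: [7, 4, -2, 0, -3] (max |s|=7)
Stage 1 (DELAY): [0, 7, 4, -2, 0] = [0, 7, 4, -2, 0] -> [0, 7, 4, -2, 0] (max |s|=7)
Stage 2 (OFFSET 1): 0+1=1, 7+1=8, 4+1=5, -2+1=-1, 0+1=1 -> [1, 8, 5, -1, 1] (max |s|=8)
Stage 3 (ABS): |1|=1, |8|=8, |5|=5, |-1|=1, |1|=1 -> [1, 8, 5, 1, 1] (max |s|=8)
Overall max amplitude: 8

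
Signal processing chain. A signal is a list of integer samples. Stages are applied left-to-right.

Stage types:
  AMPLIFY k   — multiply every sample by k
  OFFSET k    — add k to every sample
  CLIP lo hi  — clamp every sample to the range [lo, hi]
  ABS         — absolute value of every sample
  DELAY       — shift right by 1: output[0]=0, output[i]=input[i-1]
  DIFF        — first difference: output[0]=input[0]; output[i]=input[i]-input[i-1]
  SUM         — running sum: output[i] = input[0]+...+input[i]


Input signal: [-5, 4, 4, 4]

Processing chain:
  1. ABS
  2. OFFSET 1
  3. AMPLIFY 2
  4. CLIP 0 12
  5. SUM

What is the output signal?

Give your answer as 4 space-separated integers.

Answer: 12 22 32 42

Derivation:
Input: [-5, 4, 4, 4]
Stage 1 (ABS): |-5|=5, |4|=4, |4|=4, |4|=4 -> [5, 4, 4, 4]
Stage 2 (OFFSET 1): 5+1=6, 4+1=5, 4+1=5, 4+1=5 -> [6, 5, 5, 5]
Stage 3 (AMPLIFY 2): 6*2=12, 5*2=10, 5*2=10, 5*2=10 -> [12, 10, 10, 10]
Stage 4 (CLIP 0 12): clip(12,0,12)=12, clip(10,0,12)=10, clip(10,0,12)=10, clip(10,0,12)=10 -> [12, 10, 10, 10]
Stage 5 (SUM): sum[0..0]=12, sum[0..1]=22, sum[0..2]=32, sum[0..3]=42 -> [12, 22, 32, 42]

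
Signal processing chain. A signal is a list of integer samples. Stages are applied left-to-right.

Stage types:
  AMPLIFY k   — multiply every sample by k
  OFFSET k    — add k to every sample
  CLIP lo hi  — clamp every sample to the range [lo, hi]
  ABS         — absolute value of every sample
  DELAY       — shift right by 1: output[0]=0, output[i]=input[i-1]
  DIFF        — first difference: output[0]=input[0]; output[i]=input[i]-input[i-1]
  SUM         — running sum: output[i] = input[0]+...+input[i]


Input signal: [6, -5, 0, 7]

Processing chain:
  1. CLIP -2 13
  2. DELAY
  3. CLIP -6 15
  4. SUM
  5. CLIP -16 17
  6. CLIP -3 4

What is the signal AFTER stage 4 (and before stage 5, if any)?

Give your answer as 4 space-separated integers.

Input: [6, -5, 0, 7]
Stage 1 (CLIP -2 13): clip(6,-2,13)=6, clip(-5,-2,13)=-2, clip(0,-2,13)=0, clip(7,-2,13)=7 -> [6, -2, 0, 7]
Stage 2 (DELAY): [0, 6, -2, 0] = [0, 6, -2, 0] -> [0, 6, -2, 0]
Stage 3 (CLIP -6 15): clip(0,-6,15)=0, clip(6,-6,15)=6, clip(-2,-6,15)=-2, clip(0,-6,15)=0 -> [0, 6, -2, 0]
Stage 4 (SUM): sum[0..0]=0, sum[0..1]=6, sum[0..2]=4, sum[0..3]=4 -> [0, 6, 4, 4]

Answer: 0 6 4 4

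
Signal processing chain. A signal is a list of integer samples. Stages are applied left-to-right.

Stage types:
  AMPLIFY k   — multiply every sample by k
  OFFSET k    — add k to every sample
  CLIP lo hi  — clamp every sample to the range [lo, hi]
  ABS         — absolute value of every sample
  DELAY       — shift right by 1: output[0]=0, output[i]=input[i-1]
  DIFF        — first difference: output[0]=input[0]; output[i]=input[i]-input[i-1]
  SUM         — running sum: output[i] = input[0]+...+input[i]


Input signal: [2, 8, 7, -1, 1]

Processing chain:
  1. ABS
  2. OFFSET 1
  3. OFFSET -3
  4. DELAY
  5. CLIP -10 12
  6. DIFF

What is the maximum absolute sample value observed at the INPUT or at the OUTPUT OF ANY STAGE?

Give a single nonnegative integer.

Input: [2, 8, 7, -1, 1] (max |s|=8)
Stage 1 (ABS): |2|=2, |8|=8, |7|=7, |-1|=1, |1|=1 -> [2, 8, 7, 1, 1] (max |s|=8)
Stage 2 (OFFSET 1): 2+1=3, 8+1=9, 7+1=8, 1+1=2, 1+1=2 -> [3, 9, 8, 2, 2] (max |s|=9)
Stage 3 (OFFSET -3): 3+-3=0, 9+-3=6, 8+-3=5, 2+-3=-1, 2+-3=-1 -> [0, 6, 5, -1, -1] (max |s|=6)
Stage 4 (DELAY): [0, 0, 6, 5, -1] = [0, 0, 6, 5, -1] -> [0, 0, 6, 5, -1] (max |s|=6)
Stage 5 (CLIP -10 12): clip(0,-10,12)=0, clip(0,-10,12)=0, clip(6,-10,12)=6, clip(5,-10,12)=5, clip(-1,-10,12)=-1 -> [0, 0, 6, 5, -1] (max |s|=6)
Stage 6 (DIFF): s[0]=0, 0-0=0, 6-0=6, 5-6=-1, -1-5=-6 -> [0, 0, 6, -1, -6] (max |s|=6)
Overall max amplitude: 9

Answer: 9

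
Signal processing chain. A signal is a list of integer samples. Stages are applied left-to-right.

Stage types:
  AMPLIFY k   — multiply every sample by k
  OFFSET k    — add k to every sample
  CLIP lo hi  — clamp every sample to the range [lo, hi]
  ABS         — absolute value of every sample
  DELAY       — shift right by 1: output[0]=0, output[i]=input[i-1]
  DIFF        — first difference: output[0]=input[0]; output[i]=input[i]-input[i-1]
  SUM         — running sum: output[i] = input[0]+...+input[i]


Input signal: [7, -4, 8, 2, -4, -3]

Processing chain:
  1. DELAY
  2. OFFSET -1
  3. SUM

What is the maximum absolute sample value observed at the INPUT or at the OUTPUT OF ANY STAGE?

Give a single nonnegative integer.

Answer: 8

Derivation:
Input: [7, -4, 8, 2, -4, -3] (max |s|=8)
Stage 1 (DELAY): [0, 7, -4, 8, 2, -4] = [0, 7, -4, 8, 2, -4] -> [0, 7, -4, 8, 2, -4] (max |s|=8)
Stage 2 (OFFSET -1): 0+-1=-1, 7+-1=6, -4+-1=-5, 8+-1=7, 2+-1=1, -4+-1=-5 -> [-1, 6, -5, 7, 1, -5] (max |s|=7)
Stage 3 (SUM): sum[0..0]=-1, sum[0..1]=5, sum[0..2]=0, sum[0..3]=7, sum[0..4]=8, sum[0..5]=3 -> [-1, 5, 0, 7, 8, 3] (max |s|=8)
Overall max amplitude: 8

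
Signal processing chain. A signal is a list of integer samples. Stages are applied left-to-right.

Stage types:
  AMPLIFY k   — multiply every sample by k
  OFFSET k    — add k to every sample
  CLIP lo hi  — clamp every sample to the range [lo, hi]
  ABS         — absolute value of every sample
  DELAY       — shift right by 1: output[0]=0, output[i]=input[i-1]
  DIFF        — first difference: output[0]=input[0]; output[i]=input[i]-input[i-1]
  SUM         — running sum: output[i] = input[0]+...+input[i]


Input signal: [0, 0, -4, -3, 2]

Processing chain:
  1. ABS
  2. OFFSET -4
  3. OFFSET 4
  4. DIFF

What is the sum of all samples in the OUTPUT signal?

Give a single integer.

Answer: 2

Derivation:
Input: [0, 0, -4, -3, 2]
Stage 1 (ABS): |0|=0, |0|=0, |-4|=4, |-3|=3, |2|=2 -> [0, 0, 4, 3, 2]
Stage 2 (OFFSET -4): 0+-4=-4, 0+-4=-4, 4+-4=0, 3+-4=-1, 2+-4=-2 -> [-4, -4, 0, -1, -2]
Stage 3 (OFFSET 4): -4+4=0, -4+4=0, 0+4=4, -1+4=3, -2+4=2 -> [0, 0, 4, 3, 2]
Stage 4 (DIFF): s[0]=0, 0-0=0, 4-0=4, 3-4=-1, 2-3=-1 -> [0, 0, 4, -1, -1]
Output sum: 2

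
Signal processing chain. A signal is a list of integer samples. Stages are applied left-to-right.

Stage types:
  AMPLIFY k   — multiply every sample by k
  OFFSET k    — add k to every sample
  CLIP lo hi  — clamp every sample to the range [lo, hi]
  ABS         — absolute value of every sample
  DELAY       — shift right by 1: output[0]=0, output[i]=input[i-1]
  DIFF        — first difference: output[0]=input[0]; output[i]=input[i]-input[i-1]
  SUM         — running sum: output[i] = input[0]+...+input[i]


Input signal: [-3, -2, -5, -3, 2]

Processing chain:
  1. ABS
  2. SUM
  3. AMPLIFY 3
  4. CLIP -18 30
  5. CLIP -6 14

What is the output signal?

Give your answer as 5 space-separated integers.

Answer: 9 14 14 14 14

Derivation:
Input: [-3, -2, -5, -3, 2]
Stage 1 (ABS): |-3|=3, |-2|=2, |-5|=5, |-3|=3, |2|=2 -> [3, 2, 5, 3, 2]
Stage 2 (SUM): sum[0..0]=3, sum[0..1]=5, sum[0..2]=10, sum[0..3]=13, sum[0..4]=15 -> [3, 5, 10, 13, 15]
Stage 3 (AMPLIFY 3): 3*3=9, 5*3=15, 10*3=30, 13*3=39, 15*3=45 -> [9, 15, 30, 39, 45]
Stage 4 (CLIP -18 30): clip(9,-18,30)=9, clip(15,-18,30)=15, clip(30,-18,30)=30, clip(39,-18,30)=30, clip(45,-18,30)=30 -> [9, 15, 30, 30, 30]
Stage 5 (CLIP -6 14): clip(9,-6,14)=9, clip(15,-6,14)=14, clip(30,-6,14)=14, clip(30,-6,14)=14, clip(30,-6,14)=14 -> [9, 14, 14, 14, 14]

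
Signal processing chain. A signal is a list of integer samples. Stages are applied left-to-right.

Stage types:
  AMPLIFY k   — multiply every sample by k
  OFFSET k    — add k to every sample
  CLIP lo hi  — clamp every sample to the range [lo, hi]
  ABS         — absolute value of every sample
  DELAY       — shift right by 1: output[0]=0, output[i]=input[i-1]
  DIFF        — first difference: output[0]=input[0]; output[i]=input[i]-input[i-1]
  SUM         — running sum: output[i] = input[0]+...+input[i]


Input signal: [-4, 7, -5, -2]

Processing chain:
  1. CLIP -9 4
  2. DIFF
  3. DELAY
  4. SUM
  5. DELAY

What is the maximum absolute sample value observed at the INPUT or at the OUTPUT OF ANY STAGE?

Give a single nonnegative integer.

Answer: 9

Derivation:
Input: [-4, 7, -5, -2] (max |s|=7)
Stage 1 (CLIP -9 4): clip(-4,-9,4)=-4, clip(7,-9,4)=4, clip(-5,-9,4)=-5, clip(-2,-9,4)=-2 -> [-4, 4, -5, -2] (max |s|=5)
Stage 2 (DIFF): s[0]=-4, 4--4=8, -5-4=-9, -2--5=3 -> [-4, 8, -9, 3] (max |s|=9)
Stage 3 (DELAY): [0, -4, 8, -9] = [0, -4, 8, -9] -> [0, -4, 8, -9] (max |s|=9)
Stage 4 (SUM): sum[0..0]=0, sum[0..1]=-4, sum[0..2]=4, sum[0..3]=-5 -> [0, -4, 4, -5] (max |s|=5)
Stage 5 (DELAY): [0, 0, -4, 4] = [0, 0, -4, 4] -> [0, 0, -4, 4] (max |s|=4)
Overall max amplitude: 9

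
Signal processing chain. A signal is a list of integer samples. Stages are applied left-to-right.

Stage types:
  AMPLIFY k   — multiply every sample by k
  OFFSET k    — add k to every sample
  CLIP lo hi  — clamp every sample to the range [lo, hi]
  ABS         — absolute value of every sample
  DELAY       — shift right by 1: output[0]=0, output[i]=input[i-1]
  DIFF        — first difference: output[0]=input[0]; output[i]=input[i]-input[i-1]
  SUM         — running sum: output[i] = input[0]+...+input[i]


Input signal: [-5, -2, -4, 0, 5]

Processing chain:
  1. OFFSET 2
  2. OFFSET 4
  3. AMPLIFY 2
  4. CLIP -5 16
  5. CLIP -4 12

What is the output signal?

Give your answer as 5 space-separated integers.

Answer: 2 8 4 12 12

Derivation:
Input: [-5, -2, -4, 0, 5]
Stage 1 (OFFSET 2): -5+2=-3, -2+2=0, -4+2=-2, 0+2=2, 5+2=7 -> [-3, 0, -2, 2, 7]
Stage 2 (OFFSET 4): -3+4=1, 0+4=4, -2+4=2, 2+4=6, 7+4=11 -> [1, 4, 2, 6, 11]
Stage 3 (AMPLIFY 2): 1*2=2, 4*2=8, 2*2=4, 6*2=12, 11*2=22 -> [2, 8, 4, 12, 22]
Stage 4 (CLIP -5 16): clip(2,-5,16)=2, clip(8,-5,16)=8, clip(4,-5,16)=4, clip(12,-5,16)=12, clip(22,-5,16)=16 -> [2, 8, 4, 12, 16]
Stage 5 (CLIP -4 12): clip(2,-4,12)=2, clip(8,-4,12)=8, clip(4,-4,12)=4, clip(12,-4,12)=12, clip(16,-4,12)=12 -> [2, 8, 4, 12, 12]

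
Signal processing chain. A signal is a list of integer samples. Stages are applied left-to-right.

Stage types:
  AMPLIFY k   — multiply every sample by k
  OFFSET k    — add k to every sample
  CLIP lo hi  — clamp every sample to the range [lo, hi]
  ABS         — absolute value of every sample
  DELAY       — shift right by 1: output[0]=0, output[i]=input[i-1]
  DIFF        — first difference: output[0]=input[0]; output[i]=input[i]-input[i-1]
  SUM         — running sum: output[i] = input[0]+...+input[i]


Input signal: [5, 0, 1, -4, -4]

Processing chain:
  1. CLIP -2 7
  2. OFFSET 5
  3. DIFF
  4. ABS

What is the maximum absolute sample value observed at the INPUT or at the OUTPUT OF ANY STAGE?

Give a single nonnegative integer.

Answer: 10

Derivation:
Input: [5, 0, 1, -4, -4] (max |s|=5)
Stage 1 (CLIP -2 7): clip(5,-2,7)=5, clip(0,-2,7)=0, clip(1,-2,7)=1, clip(-4,-2,7)=-2, clip(-4,-2,7)=-2 -> [5, 0, 1, -2, -2] (max |s|=5)
Stage 2 (OFFSET 5): 5+5=10, 0+5=5, 1+5=6, -2+5=3, -2+5=3 -> [10, 5, 6, 3, 3] (max |s|=10)
Stage 3 (DIFF): s[0]=10, 5-10=-5, 6-5=1, 3-6=-3, 3-3=0 -> [10, -5, 1, -3, 0] (max |s|=10)
Stage 4 (ABS): |10|=10, |-5|=5, |1|=1, |-3|=3, |0|=0 -> [10, 5, 1, 3, 0] (max |s|=10)
Overall max amplitude: 10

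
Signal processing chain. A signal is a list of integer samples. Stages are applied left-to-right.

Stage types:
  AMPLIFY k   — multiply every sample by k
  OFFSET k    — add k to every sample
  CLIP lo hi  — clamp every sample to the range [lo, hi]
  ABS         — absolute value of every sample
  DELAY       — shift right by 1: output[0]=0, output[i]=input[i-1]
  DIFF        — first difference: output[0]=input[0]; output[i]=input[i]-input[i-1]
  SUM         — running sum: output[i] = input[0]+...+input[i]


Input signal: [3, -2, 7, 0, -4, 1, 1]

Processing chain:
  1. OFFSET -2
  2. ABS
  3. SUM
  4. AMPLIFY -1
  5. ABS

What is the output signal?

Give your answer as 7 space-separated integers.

Input: [3, -2, 7, 0, -4, 1, 1]
Stage 1 (OFFSET -2): 3+-2=1, -2+-2=-4, 7+-2=5, 0+-2=-2, -4+-2=-6, 1+-2=-1, 1+-2=-1 -> [1, -4, 5, -2, -6, -1, -1]
Stage 2 (ABS): |1|=1, |-4|=4, |5|=5, |-2|=2, |-6|=6, |-1|=1, |-1|=1 -> [1, 4, 5, 2, 6, 1, 1]
Stage 3 (SUM): sum[0..0]=1, sum[0..1]=5, sum[0..2]=10, sum[0..3]=12, sum[0..4]=18, sum[0..5]=19, sum[0..6]=20 -> [1, 5, 10, 12, 18, 19, 20]
Stage 4 (AMPLIFY -1): 1*-1=-1, 5*-1=-5, 10*-1=-10, 12*-1=-12, 18*-1=-18, 19*-1=-19, 20*-1=-20 -> [-1, -5, -10, -12, -18, -19, -20]
Stage 5 (ABS): |-1|=1, |-5|=5, |-10|=10, |-12|=12, |-18|=18, |-19|=19, |-20|=20 -> [1, 5, 10, 12, 18, 19, 20]

Answer: 1 5 10 12 18 19 20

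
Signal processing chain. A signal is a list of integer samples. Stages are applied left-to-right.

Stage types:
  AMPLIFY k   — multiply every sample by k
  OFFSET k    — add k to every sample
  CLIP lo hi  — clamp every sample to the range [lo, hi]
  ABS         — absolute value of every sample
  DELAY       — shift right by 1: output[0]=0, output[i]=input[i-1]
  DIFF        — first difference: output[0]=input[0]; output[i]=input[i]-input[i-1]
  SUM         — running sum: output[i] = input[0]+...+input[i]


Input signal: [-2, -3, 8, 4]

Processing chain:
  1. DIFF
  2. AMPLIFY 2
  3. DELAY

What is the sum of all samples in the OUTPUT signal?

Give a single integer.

Input: [-2, -3, 8, 4]
Stage 1 (DIFF): s[0]=-2, -3--2=-1, 8--3=11, 4-8=-4 -> [-2, -1, 11, -4]
Stage 2 (AMPLIFY 2): -2*2=-4, -1*2=-2, 11*2=22, -4*2=-8 -> [-4, -2, 22, -8]
Stage 3 (DELAY): [0, -4, -2, 22] = [0, -4, -2, 22] -> [0, -4, -2, 22]
Output sum: 16

Answer: 16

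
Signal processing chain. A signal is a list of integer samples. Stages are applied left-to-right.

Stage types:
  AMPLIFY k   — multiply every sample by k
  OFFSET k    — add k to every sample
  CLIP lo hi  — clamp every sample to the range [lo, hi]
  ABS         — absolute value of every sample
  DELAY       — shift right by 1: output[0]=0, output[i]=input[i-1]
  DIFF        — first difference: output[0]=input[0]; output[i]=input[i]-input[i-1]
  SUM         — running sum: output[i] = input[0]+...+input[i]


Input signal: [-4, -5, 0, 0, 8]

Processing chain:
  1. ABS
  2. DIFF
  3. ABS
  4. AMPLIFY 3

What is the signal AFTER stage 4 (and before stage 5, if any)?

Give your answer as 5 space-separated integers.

Input: [-4, -5, 0, 0, 8]
Stage 1 (ABS): |-4|=4, |-5|=5, |0|=0, |0|=0, |8|=8 -> [4, 5, 0, 0, 8]
Stage 2 (DIFF): s[0]=4, 5-4=1, 0-5=-5, 0-0=0, 8-0=8 -> [4, 1, -5, 0, 8]
Stage 3 (ABS): |4|=4, |1|=1, |-5|=5, |0|=0, |8|=8 -> [4, 1, 5, 0, 8]
Stage 4 (AMPLIFY 3): 4*3=12, 1*3=3, 5*3=15, 0*3=0, 8*3=24 -> [12, 3, 15, 0, 24]

Answer: 12 3 15 0 24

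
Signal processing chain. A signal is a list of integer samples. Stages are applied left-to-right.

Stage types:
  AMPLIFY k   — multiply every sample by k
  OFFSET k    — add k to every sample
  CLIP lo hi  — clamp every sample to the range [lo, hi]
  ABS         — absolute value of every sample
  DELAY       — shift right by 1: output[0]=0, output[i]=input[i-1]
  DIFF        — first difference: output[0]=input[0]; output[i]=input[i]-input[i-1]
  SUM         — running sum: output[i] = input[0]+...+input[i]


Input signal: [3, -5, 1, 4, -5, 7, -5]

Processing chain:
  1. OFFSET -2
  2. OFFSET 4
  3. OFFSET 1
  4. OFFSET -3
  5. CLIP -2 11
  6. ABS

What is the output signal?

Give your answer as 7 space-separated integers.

Input: [3, -5, 1, 4, -5, 7, -5]
Stage 1 (OFFSET -2): 3+-2=1, -5+-2=-7, 1+-2=-1, 4+-2=2, -5+-2=-7, 7+-2=5, -5+-2=-7 -> [1, -7, -1, 2, -7, 5, -7]
Stage 2 (OFFSET 4): 1+4=5, -7+4=-3, -1+4=3, 2+4=6, -7+4=-3, 5+4=9, -7+4=-3 -> [5, -3, 3, 6, -3, 9, -3]
Stage 3 (OFFSET 1): 5+1=6, -3+1=-2, 3+1=4, 6+1=7, -3+1=-2, 9+1=10, -3+1=-2 -> [6, -2, 4, 7, -2, 10, -2]
Stage 4 (OFFSET -3): 6+-3=3, -2+-3=-5, 4+-3=1, 7+-3=4, -2+-3=-5, 10+-3=7, -2+-3=-5 -> [3, -5, 1, 4, -5, 7, -5]
Stage 5 (CLIP -2 11): clip(3,-2,11)=3, clip(-5,-2,11)=-2, clip(1,-2,11)=1, clip(4,-2,11)=4, clip(-5,-2,11)=-2, clip(7,-2,11)=7, clip(-5,-2,11)=-2 -> [3, -2, 1, 4, -2, 7, -2]
Stage 6 (ABS): |3|=3, |-2|=2, |1|=1, |4|=4, |-2|=2, |7|=7, |-2|=2 -> [3, 2, 1, 4, 2, 7, 2]

Answer: 3 2 1 4 2 7 2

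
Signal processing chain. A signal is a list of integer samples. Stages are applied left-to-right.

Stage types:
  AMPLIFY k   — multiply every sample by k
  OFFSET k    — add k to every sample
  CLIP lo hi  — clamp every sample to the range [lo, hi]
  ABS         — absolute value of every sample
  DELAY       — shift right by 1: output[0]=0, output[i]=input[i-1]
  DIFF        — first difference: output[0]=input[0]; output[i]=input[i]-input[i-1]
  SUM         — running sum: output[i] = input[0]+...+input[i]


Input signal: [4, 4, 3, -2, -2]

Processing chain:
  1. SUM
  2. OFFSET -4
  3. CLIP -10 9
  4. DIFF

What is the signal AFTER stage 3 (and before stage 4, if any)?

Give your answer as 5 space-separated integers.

Answer: 0 4 7 5 3

Derivation:
Input: [4, 4, 3, -2, -2]
Stage 1 (SUM): sum[0..0]=4, sum[0..1]=8, sum[0..2]=11, sum[0..3]=9, sum[0..4]=7 -> [4, 8, 11, 9, 7]
Stage 2 (OFFSET -4): 4+-4=0, 8+-4=4, 11+-4=7, 9+-4=5, 7+-4=3 -> [0, 4, 7, 5, 3]
Stage 3 (CLIP -10 9): clip(0,-10,9)=0, clip(4,-10,9)=4, clip(7,-10,9)=7, clip(5,-10,9)=5, clip(3,-10,9)=3 -> [0, 4, 7, 5, 3]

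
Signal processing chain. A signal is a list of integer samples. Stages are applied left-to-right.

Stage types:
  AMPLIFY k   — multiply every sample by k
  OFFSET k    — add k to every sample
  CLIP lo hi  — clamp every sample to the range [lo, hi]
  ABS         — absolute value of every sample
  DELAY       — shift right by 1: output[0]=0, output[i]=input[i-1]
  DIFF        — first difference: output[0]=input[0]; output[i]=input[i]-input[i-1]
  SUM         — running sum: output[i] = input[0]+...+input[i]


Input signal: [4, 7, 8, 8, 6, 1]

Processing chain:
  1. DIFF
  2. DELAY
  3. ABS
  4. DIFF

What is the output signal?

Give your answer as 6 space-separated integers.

Input: [4, 7, 8, 8, 6, 1]
Stage 1 (DIFF): s[0]=4, 7-4=3, 8-7=1, 8-8=0, 6-8=-2, 1-6=-5 -> [4, 3, 1, 0, -2, -5]
Stage 2 (DELAY): [0, 4, 3, 1, 0, -2] = [0, 4, 3, 1, 0, -2] -> [0, 4, 3, 1, 0, -2]
Stage 3 (ABS): |0|=0, |4|=4, |3|=3, |1|=1, |0|=0, |-2|=2 -> [0, 4, 3, 1, 0, 2]
Stage 4 (DIFF): s[0]=0, 4-0=4, 3-4=-1, 1-3=-2, 0-1=-1, 2-0=2 -> [0, 4, -1, -2, -1, 2]

Answer: 0 4 -1 -2 -1 2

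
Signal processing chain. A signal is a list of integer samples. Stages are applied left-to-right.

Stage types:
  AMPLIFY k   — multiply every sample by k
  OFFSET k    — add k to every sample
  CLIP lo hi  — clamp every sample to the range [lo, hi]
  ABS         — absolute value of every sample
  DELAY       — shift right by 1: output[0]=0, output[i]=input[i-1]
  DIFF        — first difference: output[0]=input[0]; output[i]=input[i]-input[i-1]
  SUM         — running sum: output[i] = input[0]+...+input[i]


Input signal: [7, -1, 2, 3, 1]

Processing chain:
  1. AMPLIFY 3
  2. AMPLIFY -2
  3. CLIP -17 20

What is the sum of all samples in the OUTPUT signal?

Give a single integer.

Answer: -46

Derivation:
Input: [7, -1, 2, 3, 1]
Stage 1 (AMPLIFY 3): 7*3=21, -1*3=-3, 2*3=6, 3*3=9, 1*3=3 -> [21, -3, 6, 9, 3]
Stage 2 (AMPLIFY -2): 21*-2=-42, -3*-2=6, 6*-2=-12, 9*-2=-18, 3*-2=-6 -> [-42, 6, -12, -18, -6]
Stage 3 (CLIP -17 20): clip(-42,-17,20)=-17, clip(6,-17,20)=6, clip(-12,-17,20)=-12, clip(-18,-17,20)=-17, clip(-6,-17,20)=-6 -> [-17, 6, -12, -17, -6]
Output sum: -46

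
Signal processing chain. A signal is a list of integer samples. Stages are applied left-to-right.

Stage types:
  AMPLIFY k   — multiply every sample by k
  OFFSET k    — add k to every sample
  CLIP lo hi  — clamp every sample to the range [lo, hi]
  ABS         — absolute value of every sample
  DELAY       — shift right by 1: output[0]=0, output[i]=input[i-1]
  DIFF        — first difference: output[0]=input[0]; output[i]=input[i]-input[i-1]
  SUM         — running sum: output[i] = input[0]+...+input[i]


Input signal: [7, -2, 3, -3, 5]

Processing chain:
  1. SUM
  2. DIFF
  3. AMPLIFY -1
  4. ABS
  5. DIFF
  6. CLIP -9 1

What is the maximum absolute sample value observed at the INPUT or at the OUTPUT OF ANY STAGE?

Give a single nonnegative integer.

Input: [7, -2, 3, -3, 5] (max |s|=7)
Stage 1 (SUM): sum[0..0]=7, sum[0..1]=5, sum[0..2]=8, sum[0..3]=5, sum[0..4]=10 -> [7, 5, 8, 5, 10] (max |s|=10)
Stage 2 (DIFF): s[0]=7, 5-7=-2, 8-5=3, 5-8=-3, 10-5=5 -> [7, -2, 3, -3, 5] (max |s|=7)
Stage 3 (AMPLIFY -1): 7*-1=-7, -2*-1=2, 3*-1=-3, -3*-1=3, 5*-1=-5 -> [-7, 2, -3, 3, -5] (max |s|=7)
Stage 4 (ABS): |-7|=7, |2|=2, |-3|=3, |3|=3, |-5|=5 -> [7, 2, 3, 3, 5] (max |s|=7)
Stage 5 (DIFF): s[0]=7, 2-7=-5, 3-2=1, 3-3=0, 5-3=2 -> [7, -5, 1, 0, 2] (max |s|=7)
Stage 6 (CLIP -9 1): clip(7,-9,1)=1, clip(-5,-9,1)=-5, clip(1,-9,1)=1, clip(0,-9,1)=0, clip(2,-9,1)=1 -> [1, -5, 1, 0, 1] (max |s|=5)
Overall max amplitude: 10

Answer: 10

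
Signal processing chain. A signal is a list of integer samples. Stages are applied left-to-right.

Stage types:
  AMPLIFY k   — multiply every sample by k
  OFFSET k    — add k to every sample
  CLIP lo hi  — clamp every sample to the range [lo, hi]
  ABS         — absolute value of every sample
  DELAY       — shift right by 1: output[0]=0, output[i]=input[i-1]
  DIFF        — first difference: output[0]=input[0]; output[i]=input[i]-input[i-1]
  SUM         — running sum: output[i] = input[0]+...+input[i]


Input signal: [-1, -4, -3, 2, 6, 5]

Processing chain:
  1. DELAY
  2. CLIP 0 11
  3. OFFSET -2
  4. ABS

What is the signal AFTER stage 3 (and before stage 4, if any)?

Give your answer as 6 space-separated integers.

Input: [-1, -4, -3, 2, 6, 5]
Stage 1 (DELAY): [0, -1, -4, -3, 2, 6] = [0, -1, -4, -3, 2, 6] -> [0, -1, -4, -3, 2, 6]
Stage 2 (CLIP 0 11): clip(0,0,11)=0, clip(-1,0,11)=0, clip(-4,0,11)=0, clip(-3,0,11)=0, clip(2,0,11)=2, clip(6,0,11)=6 -> [0, 0, 0, 0, 2, 6]
Stage 3 (OFFSET -2): 0+-2=-2, 0+-2=-2, 0+-2=-2, 0+-2=-2, 2+-2=0, 6+-2=4 -> [-2, -2, -2, -2, 0, 4]

Answer: -2 -2 -2 -2 0 4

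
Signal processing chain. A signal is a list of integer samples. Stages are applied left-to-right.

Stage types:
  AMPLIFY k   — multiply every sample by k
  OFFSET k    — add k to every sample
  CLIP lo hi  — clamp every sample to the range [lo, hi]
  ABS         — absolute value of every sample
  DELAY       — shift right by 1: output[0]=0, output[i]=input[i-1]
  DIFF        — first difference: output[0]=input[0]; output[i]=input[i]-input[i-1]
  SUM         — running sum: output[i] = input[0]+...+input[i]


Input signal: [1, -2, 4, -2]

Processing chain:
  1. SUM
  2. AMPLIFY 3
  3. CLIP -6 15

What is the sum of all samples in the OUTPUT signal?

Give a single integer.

Input: [1, -2, 4, -2]
Stage 1 (SUM): sum[0..0]=1, sum[0..1]=-1, sum[0..2]=3, sum[0..3]=1 -> [1, -1, 3, 1]
Stage 2 (AMPLIFY 3): 1*3=3, -1*3=-3, 3*3=9, 1*3=3 -> [3, -3, 9, 3]
Stage 3 (CLIP -6 15): clip(3,-6,15)=3, clip(-3,-6,15)=-3, clip(9,-6,15)=9, clip(3,-6,15)=3 -> [3, -3, 9, 3]
Output sum: 12

Answer: 12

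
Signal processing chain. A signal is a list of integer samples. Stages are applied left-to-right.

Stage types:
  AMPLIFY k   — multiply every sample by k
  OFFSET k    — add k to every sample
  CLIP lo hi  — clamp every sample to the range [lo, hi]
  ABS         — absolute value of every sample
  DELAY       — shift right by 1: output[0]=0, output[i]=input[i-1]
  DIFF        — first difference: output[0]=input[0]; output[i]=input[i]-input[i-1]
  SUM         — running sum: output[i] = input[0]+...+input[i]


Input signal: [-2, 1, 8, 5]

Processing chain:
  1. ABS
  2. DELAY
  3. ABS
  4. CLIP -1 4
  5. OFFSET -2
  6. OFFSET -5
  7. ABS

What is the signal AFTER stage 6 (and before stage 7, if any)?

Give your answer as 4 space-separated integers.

Answer: -7 -5 -6 -3

Derivation:
Input: [-2, 1, 8, 5]
Stage 1 (ABS): |-2|=2, |1|=1, |8|=8, |5|=5 -> [2, 1, 8, 5]
Stage 2 (DELAY): [0, 2, 1, 8] = [0, 2, 1, 8] -> [0, 2, 1, 8]
Stage 3 (ABS): |0|=0, |2|=2, |1|=1, |8|=8 -> [0, 2, 1, 8]
Stage 4 (CLIP -1 4): clip(0,-1,4)=0, clip(2,-1,4)=2, clip(1,-1,4)=1, clip(8,-1,4)=4 -> [0, 2, 1, 4]
Stage 5 (OFFSET -2): 0+-2=-2, 2+-2=0, 1+-2=-1, 4+-2=2 -> [-2, 0, -1, 2]
Stage 6 (OFFSET -5): -2+-5=-7, 0+-5=-5, -1+-5=-6, 2+-5=-3 -> [-7, -5, -6, -3]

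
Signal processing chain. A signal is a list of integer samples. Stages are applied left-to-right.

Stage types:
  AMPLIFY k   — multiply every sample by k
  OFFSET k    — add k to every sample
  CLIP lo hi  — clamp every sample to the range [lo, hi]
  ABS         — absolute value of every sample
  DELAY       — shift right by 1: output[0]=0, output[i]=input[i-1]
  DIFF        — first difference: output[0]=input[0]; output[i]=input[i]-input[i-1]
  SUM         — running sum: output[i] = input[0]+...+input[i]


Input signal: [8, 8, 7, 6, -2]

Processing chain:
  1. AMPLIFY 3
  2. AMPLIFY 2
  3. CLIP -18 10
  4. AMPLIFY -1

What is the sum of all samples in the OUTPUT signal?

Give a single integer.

Input: [8, 8, 7, 6, -2]
Stage 1 (AMPLIFY 3): 8*3=24, 8*3=24, 7*3=21, 6*3=18, -2*3=-6 -> [24, 24, 21, 18, -6]
Stage 2 (AMPLIFY 2): 24*2=48, 24*2=48, 21*2=42, 18*2=36, -6*2=-12 -> [48, 48, 42, 36, -12]
Stage 3 (CLIP -18 10): clip(48,-18,10)=10, clip(48,-18,10)=10, clip(42,-18,10)=10, clip(36,-18,10)=10, clip(-12,-18,10)=-12 -> [10, 10, 10, 10, -12]
Stage 4 (AMPLIFY -1): 10*-1=-10, 10*-1=-10, 10*-1=-10, 10*-1=-10, -12*-1=12 -> [-10, -10, -10, -10, 12]
Output sum: -28

Answer: -28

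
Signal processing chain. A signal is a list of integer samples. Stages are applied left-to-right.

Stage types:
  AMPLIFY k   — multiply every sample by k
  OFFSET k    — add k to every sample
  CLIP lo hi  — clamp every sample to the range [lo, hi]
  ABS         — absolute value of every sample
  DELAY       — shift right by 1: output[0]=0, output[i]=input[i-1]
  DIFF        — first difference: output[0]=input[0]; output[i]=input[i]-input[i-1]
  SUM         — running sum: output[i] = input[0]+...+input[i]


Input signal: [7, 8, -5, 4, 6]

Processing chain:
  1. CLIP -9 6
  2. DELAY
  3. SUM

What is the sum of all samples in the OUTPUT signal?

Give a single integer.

Input: [7, 8, -5, 4, 6]
Stage 1 (CLIP -9 6): clip(7,-9,6)=6, clip(8,-9,6)=6, clip(-5,-9,6)=-5, clip(4,-9,6)=4, clip(6,-9,6)=6 -> [6, 6, -5, 4, 6]
Stage 2 (DELAY): [0, 6, 6, -5, 4] = [0, 6, 6, -5, 4] -> [0, 6, 6, -5, 4]
Stage 3 (SUM): sum[0..0]=0, sum[0..1]=6, sum[0..2]=12, sum[0..3]=7, sum[0..4]=11 -> [0, 6, 12, 7, 11]
Output sum: 36

Answer: 36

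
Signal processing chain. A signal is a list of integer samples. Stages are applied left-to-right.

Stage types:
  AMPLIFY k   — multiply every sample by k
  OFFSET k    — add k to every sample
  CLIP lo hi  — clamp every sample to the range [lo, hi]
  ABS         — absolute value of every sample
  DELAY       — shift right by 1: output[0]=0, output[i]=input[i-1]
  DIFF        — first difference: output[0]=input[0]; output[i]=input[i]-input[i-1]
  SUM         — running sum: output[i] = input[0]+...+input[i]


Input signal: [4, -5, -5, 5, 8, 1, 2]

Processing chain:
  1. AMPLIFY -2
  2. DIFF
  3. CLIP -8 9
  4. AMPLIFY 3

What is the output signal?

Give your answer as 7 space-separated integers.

Input: [4, -5, -5, 5, 8, 1, 2]
Stage 1 (AMPLIFY -2): 4*-2=-8, -5*-2=10, -5*-2=10, 5*-2=-10, 8*-2=-16, 1*-2=-2, 2*-2=-4 -> [-8, 10, 10, -10, -16, -2, -4]
Stage 2 (DIFF): s[0]=-8, 10--8=18, 10-10=0, -10-10=-20, -16--10=-6, -2--16=14, -4--2=-2 -> [-8, 18, 0, -20, -6, 14, -2]
Stage 3 (CLIP -8 9): clip(-8,-8,9)=-8, clip(18,-8,9)=9, clip(0,-8,9)=0, clip(-20,-8,9)=-8, clip(-6,-8,9)=-6, clip(14,-8,9)=9, clip(-2,-8,9)=-2 -> [-8, 9, 0, -8, -6, 9, -2]
Stage 4 (AMPLIFY 3): -8*3=-24, 9*3=27, 0*3=0, -8*3=-24, -6*3=-18, 9*3=27, -2*3=-6 -> [-24, 27, 0, -24, -18, 27, -6]

Answer: -24 27 0 -24 -18 27 -6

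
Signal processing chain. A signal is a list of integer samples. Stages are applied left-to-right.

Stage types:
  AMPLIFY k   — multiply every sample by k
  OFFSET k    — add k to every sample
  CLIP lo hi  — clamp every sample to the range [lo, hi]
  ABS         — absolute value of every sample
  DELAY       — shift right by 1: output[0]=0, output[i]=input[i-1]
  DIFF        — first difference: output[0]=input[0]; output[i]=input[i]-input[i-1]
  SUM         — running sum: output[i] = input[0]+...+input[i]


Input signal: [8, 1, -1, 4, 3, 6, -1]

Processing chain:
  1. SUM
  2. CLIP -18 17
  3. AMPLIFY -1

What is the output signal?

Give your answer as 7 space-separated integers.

Answer: -8 -9 -8 -12 -15 -17 -17

Derivation:
Input: [8, 1, -1, 4, 3, 6, -1]
Stage 1 (SUM): sum[0..0]=8, sum[0..1]=9, sum[0..2]=8, sum[0..3]=12, sum[0..4]=15, sum[0..5]=21, sum[0..6]=20 -> [8, 9, 8, 12, 15, 21, 20]
Stage 2 (CLIP -18 17): clip(8,-18,17)=8, clip(9,-18,17)=9, clip(8,-18,17)=8, clip(12,-18,17)=12, clip(15,-18,17)=15, clip(21,-18,17)=17, clip(20,-18,17)=17 -> [8, 9, 8, 12, 15, 17, 17]
Stage 3 (AMPLIFY -1): 8*-1=-8, 9*-1=-9, 8*-1=-8, 12*-1=-12, 15*-1=-15, 17*-1=-17, 17*-1=-17 -> [-8, -9, -8, -12, -15, -17, -17]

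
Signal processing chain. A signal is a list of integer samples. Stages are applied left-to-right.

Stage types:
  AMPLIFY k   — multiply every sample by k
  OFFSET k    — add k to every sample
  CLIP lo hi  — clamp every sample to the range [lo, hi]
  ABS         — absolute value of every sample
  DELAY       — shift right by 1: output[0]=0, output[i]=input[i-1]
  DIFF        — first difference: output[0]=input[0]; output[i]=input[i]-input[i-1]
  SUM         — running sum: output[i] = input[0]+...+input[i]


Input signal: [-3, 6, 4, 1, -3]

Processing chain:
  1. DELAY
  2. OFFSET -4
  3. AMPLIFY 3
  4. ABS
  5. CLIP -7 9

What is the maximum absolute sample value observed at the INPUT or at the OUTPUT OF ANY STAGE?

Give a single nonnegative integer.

Answer: 21

Derivation:
Input: [-3, 6, 4, 1, -3] (max |s|=6)
Stage 1 (DELAY): [0, -3, 6, 4, 1] = [0, -3, 6, 4, 1] -> [0, -3, 6, 4, 1] (max |s|=6)
Stage 2 (OFFSET -4): 0+-4=-4, -3+-4=-7, 6+-4=2, 4+-4=0, 1+-4=-3 -> [-4, -7, 2, 0, -3] (max |s|=7)
Stage 3 (AMPLIFY 3): -4*3=-12, -7*3=-21, 2*3=6, 0*3=0, -3*3=-9 -> [-12, -21, 6, 0, -9] (max |s|=21)
Stage 4 (ABS): |-12|=12, |-21|=21, |6|=6, |0|=0, |-9|=9 -> [12, 21, 6, 0, 9] (max |s|=21)
Stage 5 (CLIP -7 9): clip(12,-7,9)=9, clip(21,-7,9)=9, clip(6,-7,9)=6, clip(0,-7,9)=0, clip(9,-7,9)=9 -> [9, 9, 6, 0, 9] (max |s|=9)
Overall max amplitude: 21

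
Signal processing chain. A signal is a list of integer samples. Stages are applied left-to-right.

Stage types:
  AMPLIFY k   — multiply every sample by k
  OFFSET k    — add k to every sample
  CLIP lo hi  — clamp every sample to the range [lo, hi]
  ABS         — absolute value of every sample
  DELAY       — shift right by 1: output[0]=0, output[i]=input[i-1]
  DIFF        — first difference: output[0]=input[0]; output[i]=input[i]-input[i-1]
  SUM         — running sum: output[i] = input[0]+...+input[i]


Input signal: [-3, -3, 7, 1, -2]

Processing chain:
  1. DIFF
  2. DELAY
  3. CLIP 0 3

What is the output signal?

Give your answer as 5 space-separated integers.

Answer: 0 0 0 3 0

Derivation:
Input: [-3, -3, 7, 1, -2]
Stage 1 (DIFF): s[0]=-3, -3--3=0, 7--3=10, 1-7=-6, -2-1=-3 -> [-3, 0, 10, -6, -3]
Stage 2 (DELAY): [0, -3, 0, 10, -6] = [0, -3, 0, 10, -6] -> [0, -3, 0, 10, -6]
Stage 3 (CLIP 0 3): clip(0,0,3)=0, clip(-3,0,3)=0, clip(0,0,3)=0, clip(10,0,3)=3, clip(-6,0,3)=0 -> [0, 0, 0, 3, 0]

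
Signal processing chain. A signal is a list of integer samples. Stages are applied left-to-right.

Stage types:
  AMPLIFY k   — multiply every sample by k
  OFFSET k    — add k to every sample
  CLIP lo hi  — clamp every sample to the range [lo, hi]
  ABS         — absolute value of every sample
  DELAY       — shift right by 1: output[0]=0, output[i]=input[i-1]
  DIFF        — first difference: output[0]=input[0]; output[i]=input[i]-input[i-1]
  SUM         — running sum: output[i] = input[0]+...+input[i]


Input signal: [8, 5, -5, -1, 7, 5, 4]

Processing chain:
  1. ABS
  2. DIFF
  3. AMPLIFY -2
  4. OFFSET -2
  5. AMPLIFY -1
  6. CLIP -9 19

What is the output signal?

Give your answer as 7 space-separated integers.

Answer: 18 -4 2 -6 14 -2 0

Derivation:
Input: [8, 5, -5, -1, 7, 5, 4]
Stage 1 (ABS): |8|=8, |5|=5, |-5|=5, |-1|=1, |7|=7, |5|=5, |4|=4 -> [8, 5, 5, 1, 7, 5, 4]
Stage 2 (DIFF): s[0]=8, 5-8=-3, 5-5=0, 1-5=-4, 7-1=6, 5-7=-2, 4-5=-1 -> [8, -3, 0, -4, 6, -2, -1]
Stage 3 (AMPLIFY -2): 8*-2=-16, -3*-2=6, 0*-2=0, -4*-2=8, 6*-2=-12, -2*-2=4, -1*-2=2 -> [-16, 6, 0, 8, -12, 4, 2]
Stage 4 (OFFSET -2): -16+-2=-18, 6+-2=4, 0+-2=-2, 8+-2=6, -12+-2=-14, 4+-2=2, 2+-2=0 -> [-18, 4, -2, 6, -14, 2, 0]
Stage 5 (AMPLIFY -1): -18*-1=18, 4*-1=-4, -2*-1=2, 6*-1=-6, -14*-1=14, 2*-1=-2, 0*-1=0 -> [18, -4, 2, -6, 14, -2, 0]
Stage 6 (CLIP -9 19): clip(18,-9,19)=18, clip(-4,-9,19)=-4, clip(2,-9,19)=2, clip(-6,-9,19)=-6, clip(14,-9,19)=14, clip(-2,-9,19)=-2, clip(0,-9,19)=0 -> [18, -4, 2, -6, 14, -2, 0]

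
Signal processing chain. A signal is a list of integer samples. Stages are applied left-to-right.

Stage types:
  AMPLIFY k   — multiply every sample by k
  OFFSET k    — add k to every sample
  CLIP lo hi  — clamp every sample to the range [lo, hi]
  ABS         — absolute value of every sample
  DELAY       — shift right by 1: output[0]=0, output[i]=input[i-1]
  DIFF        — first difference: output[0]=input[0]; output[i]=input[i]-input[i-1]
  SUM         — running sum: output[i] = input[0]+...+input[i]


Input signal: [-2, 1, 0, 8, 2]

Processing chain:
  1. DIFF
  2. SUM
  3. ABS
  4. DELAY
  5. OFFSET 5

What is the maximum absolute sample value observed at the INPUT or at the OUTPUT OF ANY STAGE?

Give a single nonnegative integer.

Answer: 13

Derivation:
Input: [-2, 1, 0, 8, 2] (max |s|=8)
Stage 1 (DIFF): s[0]=-2, 1--2=3, 0-1=-1, 8-0=8, 2-8=-6 -> [-2, 3, -1, 8, -6] (max |s|=8)
Stage 2 (SUM): sum[0..0]=-2, sum[0..1]=1, sum[0..2]=0, sum[0..3]=8, sum[0..4]=2 -> [-2, 1, 0, 8, 2] (max |s|=8)
Stage 3 (ABS): |-2|=2, |1|=1, |0|=0, |8|=8, |2|=2 -> [2, 1, 0, 8, 2] (max |s|=8)
Stage 4 (DELAY): [0, 2, 1, 0, 8] = [0, 2, 1, 0, 8] -> [0, 2, 1, 0, 8] (max |s|=8)
Stage 5 (OFFSET 5): 0+5=5, 2+5=7, 1+5=6, 0+5=5, 8+5=13 -> [5, 7, 6, 5, 13] (max |s|=13)
Overall max amplitude: 13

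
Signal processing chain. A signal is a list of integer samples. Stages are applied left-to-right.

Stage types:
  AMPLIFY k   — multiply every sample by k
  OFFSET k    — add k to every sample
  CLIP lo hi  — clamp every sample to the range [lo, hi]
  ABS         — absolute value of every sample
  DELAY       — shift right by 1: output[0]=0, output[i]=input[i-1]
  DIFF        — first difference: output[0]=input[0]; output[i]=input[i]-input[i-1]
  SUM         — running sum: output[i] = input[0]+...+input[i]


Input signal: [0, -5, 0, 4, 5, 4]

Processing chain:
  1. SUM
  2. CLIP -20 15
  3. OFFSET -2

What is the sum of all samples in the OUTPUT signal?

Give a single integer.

Answer: -11

Derivation:
Input: [0, -5, 0, 4, 5, 4]
Stage 1 (SUM): sum[0..0]=0, sum[0..1]=-5, sum[0..2]=-5, sum[0..3]=-1, sum[0..4]=4, sum[0..5]=8 -> [0, -5, -5, -1, 4, 8]
Stage 2 (CLIP -20 15): clip(0,-20,15)=0, clip(-5,-20,15)=-5, clip(-5,-20,15)=-5, clip(-1,-20,15)=-1, clip(4,-20,15)=4, clip(8,-20,15)=8 -> [0, -5, -5, -1, 4, 8]
Stage 3 (OFFSET -2): 0+-2=-2, -5+-2=-7, -5+-2=-7, -1+-2=-3, 4+-2=2, 8+-2=6 -> [-2, -7, -7, -3, 2, 6]
Output sum: -11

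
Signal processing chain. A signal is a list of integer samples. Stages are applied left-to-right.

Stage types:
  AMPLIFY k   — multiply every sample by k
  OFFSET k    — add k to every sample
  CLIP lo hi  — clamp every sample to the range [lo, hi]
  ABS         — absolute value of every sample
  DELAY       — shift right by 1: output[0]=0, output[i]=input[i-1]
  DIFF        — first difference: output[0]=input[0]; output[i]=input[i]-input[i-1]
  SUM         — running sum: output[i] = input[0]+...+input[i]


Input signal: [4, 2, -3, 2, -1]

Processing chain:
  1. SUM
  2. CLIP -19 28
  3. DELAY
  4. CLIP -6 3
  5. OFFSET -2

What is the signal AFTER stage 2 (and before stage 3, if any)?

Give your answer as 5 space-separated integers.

Input: [4, 2, -3, 2, -1]
Stage 1 (SUM): sum[0..0]=4, sum[0..1]=6, sum[0..2]=3, sum[0..3]=5, sum[0..4]=4 -> [4, 6, 3, 5, 4]
Stage 2 (CLIP -19 28): clip(4,-19,28)=4, clip(6,-19,28)=6, clip(3,-19,28)=3, clip(5,-19,28)=5, clip(4,-19,28)=4 -> [4, 6, 3, 5, 4]

Answer: 4 6 3 5 4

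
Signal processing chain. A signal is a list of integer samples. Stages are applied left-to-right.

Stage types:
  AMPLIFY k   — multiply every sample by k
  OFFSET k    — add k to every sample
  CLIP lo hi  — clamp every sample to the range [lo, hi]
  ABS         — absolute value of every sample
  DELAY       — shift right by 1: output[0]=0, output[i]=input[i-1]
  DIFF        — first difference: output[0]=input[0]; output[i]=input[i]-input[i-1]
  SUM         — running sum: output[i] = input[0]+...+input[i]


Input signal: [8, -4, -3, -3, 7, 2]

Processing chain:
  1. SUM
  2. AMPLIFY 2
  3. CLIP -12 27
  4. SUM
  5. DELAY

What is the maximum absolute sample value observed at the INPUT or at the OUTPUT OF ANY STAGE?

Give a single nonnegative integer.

Answer: 46

Derivation:
Input: [8, -4, -3, -3, 7, 2] (max |s|=8)
Stage 1 (SUM): sum[0..0]=8, sum[0..1]=4, sum[0..2]=1, sum[0..3]=-2, sum[0..4]=5, sum[0..5]=7 -> [8, 4, 1, -2, 5, 7] (max |s|=8)
Stage 2 (AMPLIFY 2): 8*2=16, 4*2=8, 1*2=2, -2*2=-4, 5*2=10, 7*2=14 -> [16, 8, 2, -4, 10, 14] (max |s|=16)
Stage 3 (CLIP -12 27): clip(16,-12,27)=16, clip(8,-12,27)=8, clip(2,-12,27)=2, clip(-4,-12,27)=-4, clip(10,-12,27)=10, clip(14,-12,27)=14 -> [16, 8, 2, -4, 10, 14] (max |s|=16)
Stage 4 (SUM): sum[0..0]=16, sum[0..1]=24, sum[0..2]=26, sum[0..3]=22, sum[0..4]=32, sum[0..5]=46 -> [16, 24, 26, 22, 32, 46] (max |s|=46)
Stage 5 (DELAY): [0, 16, 24, 26, 22, 32] = [0, 16, 24, 26, 22, 32] -> [0, 16, 24, 26, 22, 32] (max |s|=32)
Overall max amplitude: 46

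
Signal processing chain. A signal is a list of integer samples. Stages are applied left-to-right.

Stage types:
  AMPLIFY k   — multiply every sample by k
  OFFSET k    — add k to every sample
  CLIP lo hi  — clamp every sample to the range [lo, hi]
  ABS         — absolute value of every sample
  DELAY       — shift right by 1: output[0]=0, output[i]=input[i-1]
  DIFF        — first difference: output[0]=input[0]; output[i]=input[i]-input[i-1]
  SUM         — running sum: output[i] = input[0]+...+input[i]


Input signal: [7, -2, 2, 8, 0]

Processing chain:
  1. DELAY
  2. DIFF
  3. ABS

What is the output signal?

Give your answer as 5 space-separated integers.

Input: [7, -2, 2, 8, 0]
Stage 1 (DELAY): [0, 7, -2, 2, 8] = [0, 7, -2, 2, 8] -> [0, 7, -2, 2, 8]
Stage 2 (DIFF): s[0]=0, 7-0=7, -2-7=-9, 2--2=4, 8-2=6 -> [0, 7, -9, 4, 6]
Stage 3 (ABS): |0|=0, |7|=7, |-9|=9, |4|=4, |6|=6 -> [0, 7, 9, 4, 6]

Answer: 0 7 9 4 6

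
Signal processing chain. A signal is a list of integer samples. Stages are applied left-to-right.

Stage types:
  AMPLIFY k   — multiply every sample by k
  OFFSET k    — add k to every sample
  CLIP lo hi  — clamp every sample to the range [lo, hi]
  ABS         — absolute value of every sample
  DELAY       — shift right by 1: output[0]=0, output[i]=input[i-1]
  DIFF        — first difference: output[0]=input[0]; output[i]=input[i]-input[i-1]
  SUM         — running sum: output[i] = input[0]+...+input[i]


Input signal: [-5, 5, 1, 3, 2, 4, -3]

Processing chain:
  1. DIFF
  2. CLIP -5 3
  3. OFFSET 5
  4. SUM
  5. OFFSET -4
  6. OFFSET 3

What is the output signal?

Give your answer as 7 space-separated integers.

Input: [-5, 5, 1, 3, 2, 4, -3]
Stage 1 (DIFF): s[0]=-5, 5--5=10, 1-5=-4, 3-1=2, 2-3=-1, 4-2=2, -3-4=-7 -> [-5, 10, -4, 2, -1, 2, -7]
Stage 2 (CLIP -5 3): clip(-5,-5,3)=-5, clip(10,-5,3)=3, clip(-4,-5,3)=-4, clip(2,-5,3)=2, clip(-1,-5,3)=-1, clip(2,-5,3)=2, clip(-7,-5,3)=-5 -> [-5, 3, -4, 2, -1, 2, -5]
Stage 3 (OFFSET 5): -5+5=0, 3+5=8, -4+5=1, 2+5=7, -1+5=4, 2+5=7, -5+5=0 -> [0, 8, 1, 7, 4, 7, 0]
Stage 4 (SUM): sum[0..0]=0, sum[0..1]=8, sum[0..2]=9, sum[0..3]=16, sum[0..4]=20, sum[0..5]=27, sum[0..6]=27 -> [0, 8, 9, 16, 20, 27, 27]
Stage 5 (OFFSET -4): 0+-4=-4, 8+-4=4, 9+-4=5, 16+-4=12, 20+-4=16, 27+-4=23, 27+-4=23 -> [-4, 4, 5, 12, 16, 23, 23]
Stage 6 (OFFSET 3): -4+3=-1, 4+3=7, 5+3=8, 12+3=15, 16+3=19, 23+3=26, 23+3=26 -> [-1, 7, 8, 15, 19, 26, 26]

Answer: -1 7 8 15 19 26 26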